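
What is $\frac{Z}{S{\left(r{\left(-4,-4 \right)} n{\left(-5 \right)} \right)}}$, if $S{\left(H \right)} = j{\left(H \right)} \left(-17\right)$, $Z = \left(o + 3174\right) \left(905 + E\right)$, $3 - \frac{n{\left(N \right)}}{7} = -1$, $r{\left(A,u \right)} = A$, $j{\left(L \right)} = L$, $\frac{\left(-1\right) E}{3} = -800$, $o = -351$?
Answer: $\frac{9330015}{1904} \approx 4900.2$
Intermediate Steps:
$E = 2400$ ($E = \left(-3\right) \left(-800\right) = 2400$)
$n{\left(N \right)} = 28$ ($n{\left(N \right)} = 21 - -7 = 21 + 7 = 28$)
$Z = 9330015$ ($Z = \left(-351 + 3174\right) \left(905 + 2400\right) = 2823 \cdot 3305 = 9330015$)
$S{\left(H \right)} = - 17 H$ ($S{\left(H \right)} = H \left(-17\right) = - 17 H$)
$\frac{Z}{S{\left(r{\left(-4,-4 \right)} n{\left(-5 \right)} \right)}} = \frac{9330015}{\left(-17\right) \left(\left(-4\right) 28\right)} = \frac{9330015}{\left(-17\right) \left(-112\right)} = \frac{9330015}{1904}$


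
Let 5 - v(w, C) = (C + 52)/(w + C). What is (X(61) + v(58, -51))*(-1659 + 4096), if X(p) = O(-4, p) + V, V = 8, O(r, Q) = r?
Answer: 151094/7 ≈ 21585.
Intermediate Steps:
v(w, C) = 5 - (52 + C)/(C + w) (v(w, C) = 5 - (C + 52)/(w + C) = 5 - (52 + C)/(C + w))
X(p) = 4 (X(p) = -4 + 8 = 4)
(X(61) + v(58, -51))*(-1659 + 4096) = (4 + (-52 + 4*(-51) + 5*58)/(-51 + 58))*(-1659 + 4096) = (4 + (-52 - 204 + 290)/7)*2437 = (4 + (1/7)*34)*2437 = (4 + 34/7)*2437 = (62/7)*2437 = 151094/7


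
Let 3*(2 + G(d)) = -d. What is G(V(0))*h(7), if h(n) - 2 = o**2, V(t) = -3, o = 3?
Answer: -11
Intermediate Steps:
G(d) = -2 - d/3 (G(d) = -2 + (-d)/3 = -2 - d/3)
h(n) = 11 (h(n) = 2 + 3**2 = 2 + 9 = 11)
G(V(0))*h(7) = (-2 - 1/3*(-3))*11 = (-2 + 1)*11 = -1*11 = -11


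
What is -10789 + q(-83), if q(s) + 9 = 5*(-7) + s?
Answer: -10916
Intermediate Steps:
q(s) = -44 + s (q(s) = -9 + (5*(-7) + s) = -9 + (-35 + s) = -44 + s)
-10789 + q(-83) = -10789 + (-44 - 83) = -10789 - 127 = -10916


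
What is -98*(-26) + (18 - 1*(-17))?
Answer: 2583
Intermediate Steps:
-98*(-26) + (18 - 1*(-17)) = 2548 + (18 + 17) = 2548 + 35 = 2583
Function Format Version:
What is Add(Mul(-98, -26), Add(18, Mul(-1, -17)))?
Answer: 2583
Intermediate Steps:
Add(Mul(-98, -26), Add(18, Mul(-1, -17))) = Add(2548, Add(18, 17)) = Add(2548, 35) = 2583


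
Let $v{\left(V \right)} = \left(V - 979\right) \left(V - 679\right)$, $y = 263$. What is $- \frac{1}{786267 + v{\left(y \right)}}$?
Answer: $- \frac{1}{1084123} \approx -9.224 \cdot 10^{-7}$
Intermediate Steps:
$v{\left(V \right)} = \left(-979 + V\right) \left(-679 + V\right)$
$- \frac{1}{786267 + v{\left(y \right)}} = - \frac{1}{786267 + \left(664741 + 263^{2} - 436054\right)} = - \frac{1}{786267 + \left(664741 + 69169 - 436054\right)} = - \frac{1}{786267 + 297856} = - \frac{1}{1084123}$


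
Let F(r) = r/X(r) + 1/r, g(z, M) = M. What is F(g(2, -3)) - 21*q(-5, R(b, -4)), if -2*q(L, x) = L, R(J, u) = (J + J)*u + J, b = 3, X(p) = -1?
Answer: -299/6 ≈ -49.833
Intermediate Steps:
R(J, u) = J + 2*J*u (R(J, u) = (2*J)*u + J = 2*J*u + J = J + 2*J*u)
q(L, x) = -L/2
F(r) = 1/r - r (F(r) = r/(-1) + 1/r = r*(-1) + 1/r = -r + 1/r = 1/r - r)
F(g(2, -3)) - 21*q(-5, R(b, -4)) = (1/(-3) - 1*(-3)) - (-21)*(-5)/2 = (-⅓ + 3) - 21*5/2 = 8/3 - 105/2 = -299/6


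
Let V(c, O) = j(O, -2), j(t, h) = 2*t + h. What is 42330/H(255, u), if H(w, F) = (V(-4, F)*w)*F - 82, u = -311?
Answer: 21165/24743119 ≈ 0.00085539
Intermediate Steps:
j(t, h) = h + 2*t
V(c, O) = -2 + 2*O
H(w, F) = -82 + F*w*(-2 + 2*F) (H(w, F) = ((-2 + 2*F)*w)*F - 82 = (w*(-2 + 2*F))*F - 82 = F*w*(-2 + 2*F) - 82 = -82 + F*w*(-2 + 2*F))
42330/H(255, u) = 42330/(-82 + 2*(-311)*255*(-1 - 311)) = 42330/(-82 + 2*(-311)*255*(-312)) = 42330/(-82 + 49486320) = 42330/49486238 = 42330*(1/49486238) = 21165/24743119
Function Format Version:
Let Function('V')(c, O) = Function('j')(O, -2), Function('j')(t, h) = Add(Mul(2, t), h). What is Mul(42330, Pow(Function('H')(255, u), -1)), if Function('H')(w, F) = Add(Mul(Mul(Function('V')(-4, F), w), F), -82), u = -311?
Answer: Rational(21165, 24743119) ≈ 0.00085539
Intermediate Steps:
Function('j')(t, h) = Add(h, Mul(2, t))
Function('V')(c, O) = Add(-2, Mul(2, O))
Function('H')(w, F) = Add(-82, Mul(F, w, Add(-2, Mul(2, F)))) (Function('H')(w, F) = Add(Mul(Mul(Add(-2, Mul(2, F)), w), F), -82) = Add(Mul(Mul(w, Add(-2, Mul(2, F))), F), -82) = Add(Mul(F, w, Add(-2, Mul(2, F))), -82) = Add(-82, Mul(F, w, Add(-2, Mul(2, F)))))
Mul(42330, Pow(Function('H')(255, u), -1)) = Mul(42330, Pow(Add(-82, Mul(2, -311, 255, Add(-1, -311))), -1)) = Mul(42330, Pow(Add(-82, Mul(2, -311, 255, -312)), -1)) = Mul(42330, Pow(Add(-82, 49486320), -1)) = Mul(42330, Pow(49486238, -1)) = Mul(42330, Rational(1, 49486238)) = Rational(21165, 24743119)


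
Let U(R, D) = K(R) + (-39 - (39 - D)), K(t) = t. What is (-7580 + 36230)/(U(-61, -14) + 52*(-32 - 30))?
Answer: -28650/3377 ≈ -8.4839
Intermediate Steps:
U(R, D) = -78 + D + R (U(R, D) = R + (-39 - (39 - D)) = R + (-39 + (-39 + D)) = R + (-78 + D) = -78 + D + R)
(-7580 + 36230)/(U(-61, -14) + 52*(-32 - 30)) = (-7580 + 36230)/((-78 - 14 - 61) + 52*(-32 - 30)) = 28650/(-153 + 52*(-62)) = 28650/(-153 - 3224) = 28650/(-3377) = 28650*(-1/3377) = -28650/3377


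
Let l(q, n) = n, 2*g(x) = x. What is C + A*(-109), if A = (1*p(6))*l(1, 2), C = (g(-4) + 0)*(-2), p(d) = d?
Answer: -1304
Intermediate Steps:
g(x) = x/2
C = 4 (C = ((1/2)*(-4) + 0)*(-2) = (-2 + 0)*(-2) = -2*(-2) = 4)
A = 12 (A = (1*6)*2 = 6*2 = 12)
C + A*(-109) = 4 + 12*(-109) = 4 - 1308 = -1304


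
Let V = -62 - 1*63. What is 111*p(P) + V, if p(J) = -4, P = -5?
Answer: -569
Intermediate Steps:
V = -125 (V = -62 - 63 = -125)
111*p(P) + V = 111*(-4) - 125 = -444 - 125 = -569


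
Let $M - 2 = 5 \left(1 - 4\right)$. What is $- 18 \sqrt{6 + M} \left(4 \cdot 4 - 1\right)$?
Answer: $- 270 i \sqrt{7} \approx - 714.35 i$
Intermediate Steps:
$M = -13$ ($M = 2 + 5 \left(1 - 4\right) = 2 + 5 \left(-3\right) = 2 - 15 = -13$)
$- 18 \sqrt{6 + M} \left(4 \cdot 4 - 1\right) = - 18 \sqrt{6 - 13} \left(4 \cdot 4 - 1\right) = - 18 \sqrt{-7} \left(16 - 1\right) = - 18 i \sqrt{7} \cdot 15 = - 270 i \sqrt{7}$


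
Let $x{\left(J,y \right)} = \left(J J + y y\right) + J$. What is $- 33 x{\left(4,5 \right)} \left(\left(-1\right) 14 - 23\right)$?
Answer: $54945$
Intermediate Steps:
$x{\left(J,y \right)} = J + J^{2} + y^{2}$ ($x{\left(J,y \right)} = \left(J^{2} + y^{2}\right) + J = J + J^{2} + y^{2}$)
$- 33 x{\left(4,5 \right)} \left(\left(-1\right) 14 - 23\right) = - 33 \left(4 + 4^{2} + 5^{2}\right) \left(\left(-1\right) 14 - 23\right) = - 33 \left(4 + 16 + 25\right) \left(-14 - 23\right) = \left(-33\right) 45 \left(-37\right) = \left(-1485\right) \left(-37\right) = 54945$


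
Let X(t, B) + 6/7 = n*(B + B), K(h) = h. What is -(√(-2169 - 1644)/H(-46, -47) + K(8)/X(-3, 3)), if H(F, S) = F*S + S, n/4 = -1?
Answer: 28/87 - I*√3813/2115 ≈ 0.32184 - 0.029196*I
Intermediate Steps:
n = -4 (n = 4*(-1) = -4)
H(F, S) = S + F*S
X(t, B) = -6/7 - 8*B (X(t, B) = -6/7 - 4*(B + B) = -6/7 - 8*B)
-(√(-2169 - 1644)/H(-46, -47) + K(8)/X(-3, 3)) = -(√(-2169 - 1644)/((-47*(1 - 46))) + 8/(-6/7 - 8*3)) = -(√(-3813)/((-47*(-45))) + 8/(-6/7 - 24)) = -((I*√3813)/2115 + 8/(-174/7)) = -((I*√3813)*(1/2115) + 8*(-7/174)) = -(I*√3813/2115 - 28/87) = -(-28/87 + I*√3813/2115) = 28/87 - I*√3813/2115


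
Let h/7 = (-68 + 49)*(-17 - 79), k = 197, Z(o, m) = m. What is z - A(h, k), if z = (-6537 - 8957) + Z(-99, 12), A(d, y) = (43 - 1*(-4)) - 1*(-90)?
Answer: -15619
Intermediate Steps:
h = 12768 (h = 7*((-68 + 49)*(-17 - 79)) = 7*(-19*(-96)) = 7*1824 = 12768)
A(d, y) = 137 (A(d, y) = (43 + 4) + 90 = 47 + 90 = 137)
z = -15482 (z = (-6537 - 8957) + 12 = -15494 + 12 = -15482)
z - A(h, k) = -15482 - 1*137 = -15482 - 137 = -15619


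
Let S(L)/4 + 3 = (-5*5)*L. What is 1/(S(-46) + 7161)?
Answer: 1/11749 ≈ 8.5114e-5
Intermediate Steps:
S(L) = -12 - 100*L (S(L) = -12 + 4*((-5*5)*L) = -12 + 4*(-25*L) = -12 - 100*L)
1/(S(-46) + 7161) = 1/((-12 - 100*(-46)) + 7161) = 1/((-12 + 4600) + 7161) = 1/(4588 + 7161) = 1/11749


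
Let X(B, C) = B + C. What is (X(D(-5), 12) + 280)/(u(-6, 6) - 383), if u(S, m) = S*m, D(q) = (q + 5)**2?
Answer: -292/419 ≈ -0.69690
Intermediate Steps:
D(q) = (5 + q)**2
(X(D(-5), 12) + 280)/(u(-6, 6) - 383) = (((5 - 5)**2 + 12) + 280)/(-6*6 - 383) = ((0**2 + 12) + 280)/(-36 - 383) = ((0 + 12) + 280)/(-419) = (12 + 280)*(-1/419) = 292*(-1/419) = -292/419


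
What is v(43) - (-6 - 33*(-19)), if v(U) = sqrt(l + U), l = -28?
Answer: -621 + sqrt(15) ≈ -617.13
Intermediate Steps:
v(U) = sqrt(-28 + U)
v(43) - (-6 - 33*(-19)) = sqrt(-28 + 43) - (-6 - 33*(-19)) = sqrt(15) - (-6 + 627) = sqrt(15) - 1*621 = sqrt(15) - 621 = -621 + sqrt(15)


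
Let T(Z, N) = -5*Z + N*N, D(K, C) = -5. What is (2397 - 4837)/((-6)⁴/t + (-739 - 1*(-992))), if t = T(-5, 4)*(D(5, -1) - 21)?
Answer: -1300520/134201 ≈ -9.6908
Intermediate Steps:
T(Z, N) = N² - 5*Z (T(Z, N) = -5*Z + N² = N² - 5*Z)
t = -1066 (t = (4² - 5*(-5))*(-5 - 21) = (16 + 25)*(-26) = 41*(-26) = -1066)
(2397 - 4837)/((-6)⁴/t + (-739 - 1*(-992))) = (2397 - 4837)/((-6)⁴/(-1066) + (-739 - 1*(-992))) = -2440/(1296*(-1/1066) + (-739 + 992)) = -2440/(-648/533 + 253) = -2440/134201/533 = -2440*533/134201 = -1300520/134201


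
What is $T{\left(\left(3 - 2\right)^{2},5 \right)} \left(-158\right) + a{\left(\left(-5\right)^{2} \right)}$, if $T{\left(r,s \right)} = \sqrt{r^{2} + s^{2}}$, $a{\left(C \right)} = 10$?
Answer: $10 - 158 \sqrt{26} \approx -795.65$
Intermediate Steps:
$T{\left(\left(3 - 2\right)^{2},5 \right)} \left(-158\right) + a{\left(\left(-5\right)^{2} \right)} = \sqrt{\left(\left(3 - 2\right)^{2}\right)^{2} + 5^{2}} \left(-158\right) + 10 = \sqrt{\left(1^{2}\right)^{2} + 25} \left(-158\right) + 10 = \sqrt{1^{2} + 25} \left(-158\right) + 10 = \sqrt{1 + 25} \left(-158\right) + 10 = \sqrt{26} \left(-158\right) + 10 = - 158 \sqrt{26} + 10 = 10 - 158 \sqrt{26}$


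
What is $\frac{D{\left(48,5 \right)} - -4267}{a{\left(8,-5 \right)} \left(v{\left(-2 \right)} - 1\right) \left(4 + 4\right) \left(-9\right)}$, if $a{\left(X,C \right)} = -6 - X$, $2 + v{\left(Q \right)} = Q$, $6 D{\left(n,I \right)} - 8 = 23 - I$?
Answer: $- \frac{6407}{7560} \approx -0.84749$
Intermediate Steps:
$D{\left(n,I \right)} = \frac{31}{6} - \frac{I}{6}$ ($D{\left(n,I \right)} = \frac{4}{3} + \frac{23 - I}{6} = \frac{4}{3} - \left(- \frac{23}{6} + \frac{I}{6}\right) = \frac{31}{6} - \frac{I}{6}$)
$v{\left(Q \right)} = -2 + Q$
$\frac{D{\left(48,5 \right)} - -4267}{a{\left(8,-5 \right)} \left(v{\left(-2 \right)} - 1\right) \left(4 + 4\right) \left(-9\right)} = \frac{\left(\frac{31}{6} - \frac{5}{6}\right) - -4267}{\left(-6 - 8\right) \left(\left(-2 - 2\right) - 1\right) \left(4 + 4\right) \left(-9\right)} = \frac{\left(\frac{31}{6} - \frac{5}{6}\right) + 4267}{\left(-6 - 8\right) \left(-4 - 1\right) 8 \left(-9\right)} = \frac{\frac{13}{3} + 4267}{\left(-14\right) \left(-5\right) 8 \left(-9\right)} = \frac{12814}{3 \left(- 14 \left(\left(-40\right) \left(-9\right)\right)\right)} = \frac{12814}{3 \left(\left(-14\right) 360\right)} = \frac{12814}{3 \left(-5040\right)} = \frac{12814}{3} \left(- \frac{1}{5040}\right) = - \frac{6407}{7560}$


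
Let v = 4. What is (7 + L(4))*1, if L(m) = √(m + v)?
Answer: 7 + 2*√2 ≈ 9.8284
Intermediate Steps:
L(m) = √(4 + m) (L(m) = √(m + 4) = √(4 + m))
(7 + L(4))*1 = (7 + √(4 + 4))*1 = (7 + √8)*1 = (7 + 2*√2)*1 = 7 + 2*√2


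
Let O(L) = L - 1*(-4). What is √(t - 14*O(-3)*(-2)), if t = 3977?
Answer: 3*√445 ≈ 63.285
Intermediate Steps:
O(L) = 4 + L (O(L) = L + 4 = 4 + L)
√(t - 14*O(-3)*(-2)) = √(3977 - 14*(4 - 3)*(-2)) = √(3977 - 14*1*(-2)) = √(3977 - 14*(-2)) = √(3977 + 28) = √4005 = 3*√445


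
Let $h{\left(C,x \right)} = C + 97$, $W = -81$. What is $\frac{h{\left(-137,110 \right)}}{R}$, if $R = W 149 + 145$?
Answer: $\frac{10}{2981} \approx 0.0033546$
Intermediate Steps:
$h{\left(C,x \right)} = 97 + C$
$R = -11924$ ($R = \left(-81\right) 149 + 145 = -12069 + 145 = -11924$)
$\frac{h{\left(-137,110 \right)}}{R} = \frac{97 - 137}{-11924} = \left(-40\right) \left(- \frac{1}{11924}\right) = \frac{10}{2981}$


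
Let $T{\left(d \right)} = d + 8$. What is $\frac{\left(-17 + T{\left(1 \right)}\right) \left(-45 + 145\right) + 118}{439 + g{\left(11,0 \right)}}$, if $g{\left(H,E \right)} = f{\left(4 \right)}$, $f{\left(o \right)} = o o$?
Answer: $- \frac{682}{455} \approx -1.4989$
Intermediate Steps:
$f{\left(o \right)} = o^{2}$
$T{\left(d \right)} = 8 + d$
$g{\left(H,E \right)} = 16$ ($g{\left(H,E \right)} = 4^{2} = 16$)
$\frac{\left(-17 + T{\left(1 \right)}\right) \left(-45 + 145\right) + 118}{439 + g{\left(11,0 \right)}} = \frac{\left(-17 + \left(8 + 1\right)\right) \left(-45 + 145\right) + 118}{439 + 16} = \frac{\left(-17 + 9\right) 100 + 118}{455} = \left(\left(-8\right) 100 + 118\right) \frac{1}{455} = \left(-800 + 118\right) \frac{1}{455} = \left(-682\right) \frac{1}{455} = - \frac{682}{455}$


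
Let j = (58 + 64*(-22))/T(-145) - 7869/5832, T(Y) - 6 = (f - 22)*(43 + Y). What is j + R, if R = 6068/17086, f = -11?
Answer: -6507718333/4666733352 ≈ -1.3945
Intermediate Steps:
T(Y) = -1413 - 33*Y (T(Y) = 6 + (-11 - 22)*(43 + Y) = 6 - 33*(43 + Y) = 6 + (-1419 - 33*Y) = -1413 - 33*Y)
R = 3034/8543 (R = 6068*(1/17086) = 3034/8543 ≈ 0.35514)
j = -955763/546264 (j = (58 + 64*(-22))/(-1413 - 33*(-145)) - 7869/5832 = (58 - 1408)/(-1413 + 4785) - 7869*1/5832 = -1350/3372 - 2623/1944 = -1350*1/3372 - 2623/1944 = -225/562 - 2623/1944 = -955763/546264 ≈ -1.7496)
j + R = -955763/546264 + 3034/8543 = -6507718333/4666733352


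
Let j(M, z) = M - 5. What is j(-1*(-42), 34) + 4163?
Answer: 4200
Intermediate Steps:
j(M, z) = -5 + M
j(-1*(-42), 34) + 4163 = (-5 - 1*(-42)) + 4163 = (-5 + 42) + 4163 = 37 + 4163 = 4200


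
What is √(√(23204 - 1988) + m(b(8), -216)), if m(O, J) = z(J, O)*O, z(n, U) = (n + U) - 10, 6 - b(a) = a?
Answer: 2*√(114 + √1326) ≈ 24.529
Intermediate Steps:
b(a) = 6 - a
z(n, U) = -10 + U + n (z(n, U) = (U + n) - 10 = -10 + U + n)
m(O, J) = O*(-10 + J + O) (m(O, J) = (-10 + O + J)*O = (-10 + J + O)*O = O*(-10 + J + O))
√(√(23204 - 1988) + m(b(8), -216)) = √(√(23204 - 1988) + (6 - 1*8)*(-10 - 216 + (6 - 1*8))) = √(√21216 + (6 - 8)*(-10 - 216 + (6 - 8))) = √(4*√1326 - 2*(-10 - 216 - 2)) = √(4*√1326 - 2*(-228)) = √(4*√1326 + 456) = √(456 + 4*√1326)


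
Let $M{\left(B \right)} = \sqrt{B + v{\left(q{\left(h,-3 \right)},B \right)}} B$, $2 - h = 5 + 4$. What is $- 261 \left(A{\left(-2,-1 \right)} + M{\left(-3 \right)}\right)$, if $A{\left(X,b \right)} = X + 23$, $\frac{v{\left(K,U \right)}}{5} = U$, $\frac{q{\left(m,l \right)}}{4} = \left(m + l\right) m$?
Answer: $-5481 + 2349 i \sqrt{2} \approx -5481.0 + 3322.0 i$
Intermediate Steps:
$h = -7$ ($h = 2 - \left(5 + 4\right) = 2 - 9 = -7$)
$q{\left(m,l \right)} = 4 m \left(l + m\right)$ ($q{\left(m,l \right)} = 4 \left(m + l\right) m = 4 \left(l + m\right) m = 4 m \left(l + m\right)$)
$v{\left(K,U \right)} = 5 U$
$A{\left(X,b \right)} = 23 + X$
$M{\left(B \right)} = \sqrt{6} B^{\frac{3}{2}}$ ($M{\left(B \right)} = \sqrt{B + 5 B} B = \sqrt{6 B} B = \sqrt{6} \sqrt{B} B = \sqrt{6} B^{\frac{3}{2}}$)
$- 261 \left(A{\left(-2,-1 \right)} + M{\left(-3 \right)}\right) = - 261 \left(\left(23 - 2\right) + \sqrt{6} \left(-3\right)^{\frac{3}{2}}\right) = - 261 \left(21 + \sqrt{6} \left(- 3 i \sqrt{3}\right)\right) = - 261 \left(21 - 9 i \sqrt{2}\right) = -5481 + 2349 i \sqrt{2}$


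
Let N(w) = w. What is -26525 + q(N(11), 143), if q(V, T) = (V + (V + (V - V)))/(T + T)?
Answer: -344824/13 ≈ -26525.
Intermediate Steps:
q(V, T) = V/T (q(V, T) = (V + (V + 0))/((2*T)) = (V + V)*(1/(2*T)) = (2*V)*(1/(2*T)) = V/T)
-26525 + q(N(11), 143) = -26525 + 11/143 = -26525 + 11*(1/143) = -26525 + 1/13 = -344824/13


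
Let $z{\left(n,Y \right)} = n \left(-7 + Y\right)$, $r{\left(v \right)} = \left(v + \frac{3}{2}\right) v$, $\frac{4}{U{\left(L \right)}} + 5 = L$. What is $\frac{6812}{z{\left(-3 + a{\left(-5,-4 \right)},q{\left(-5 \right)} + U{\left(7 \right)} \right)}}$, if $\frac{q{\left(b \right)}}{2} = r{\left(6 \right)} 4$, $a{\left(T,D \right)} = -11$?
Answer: $- \frac{3406}{2485} \approx -1.3706$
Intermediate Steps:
$U{\left(L \right)} = \frac{4}{-5 + L}$
$r{\left(v \right)} = v \left(\frac{3}{2} + v\right)$ ($r{\left(v \right)} = \left(v + 3 \cdot \frac{1}{2}\right) v = \left(v + \frac{3}{2}\right) v = \left(\frac{3}{2} + v\right) v = v \left(\frac{3}{2} + v\right)$)
$q{\left(b \right)} = 360$ ($q{\left(b \right)} = 2 \cdot \frac{1}{2} \cdot 6 \left(3 + 2 \cdot 6\right) 4 = 2 \cdot \frac{1}{2} \cdot 6 \left(3 + 12\right) 4 = 2 \cdot \frac{1}{2} \cdot 6 \cdot 15 \cdot 4 = 2 \cdot 45 \cdot 4 = 2 \cdot 180 = 360$)
$\frac{6812}{z{\left(-3 + a{\left(-5,-4 \right)},q{\left(-5 \right)} + U{\left(7 \right)} \right)}} = \frac{6812}{\left(-3 - 11\right) \left(-7 + \left(360 + \frac{4}{-5 + 7}\right)\right)} = \frac{6812}{\left(-14\right) \left(-7 + \left(360 + \frac{4}{2}\right)\right)} = \frac{6812}{\left(-14\right) \left(-7 + \left(360 + 4 \cdot \frac{1}{2}\right)\right)} = \frac{6812}{\left(-14\right) \left(-7 + \left(360 + 2\right)\right)} = \frac{6812}{\left(-14\right) \left(-7 + 362\right)} = \frac{6812}{\left(-14\right) 355} = \frac{6812}{-4970} = 6812 \left(- \frac{1}{4970}\right) = - \frac{3406}{2485}$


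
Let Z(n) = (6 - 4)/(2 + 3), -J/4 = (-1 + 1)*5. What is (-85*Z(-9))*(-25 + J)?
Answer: 850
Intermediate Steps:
J = 0 (J = -4*(-1 + 1)*5 = -0*5 = -4*0 = 0)
Z(n) = ⅖ (Z(n) = 2/5 = 2*(⅕) = ⅖)
(-85*Z(-9))*(-25 + J) = (-85*⅖)*(-25 + 0) = -34*(-25) = 850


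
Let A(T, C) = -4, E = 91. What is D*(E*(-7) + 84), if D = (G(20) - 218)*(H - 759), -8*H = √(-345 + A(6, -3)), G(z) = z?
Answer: -83105946 - 54747*I*√349/4 ≈ -8.3106e+7 - 2.5569e+5*I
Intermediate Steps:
H = -I*√349/8 (H = -√(-345 - 4)/8 = -I*√349/8 ≈ -2.3352*I)
D = 150282 + 99*I*√349/4 (D = (20 - 218)*(-I*√349/8 - 759) = -198*(-759 - I*√349/8) = 150282 + 99*I*√349/4 ≈ 1.5028e+5 + 462.37*I)
D*(E*(-7) + 84) = (150282 + 99*I*√349/4)*(91*(-7) + 84) = (150282 + 99*I*√349/4)*(-637 + 84) = (150282 + 99*I*√349/4)*(-553) = -83105946 - 54747*I*√349/4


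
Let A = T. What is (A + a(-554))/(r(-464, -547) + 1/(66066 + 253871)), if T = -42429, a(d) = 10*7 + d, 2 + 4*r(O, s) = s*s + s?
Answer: -13729456481/23888096106 ≈ -0.57474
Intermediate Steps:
r(O, s) = -1/2 + s/4 + s**2/4 (r(O, s) = -1/2 + (s*s + s)/4 = -1/2 + (s**2 + s)/4 = -1/2 + (s + s**2)/4 = -1/2 + (s/4 + s**2/4) = -1/2 + s/4 + s**2/4)
a(d) = 70 + d
A = -42429
(A + a(-554))/(r(-464, -547) + 1/(66066 + 253871)) = (-42429 + (70 - 554))/((-1/2 + (1/4)*(-547) + (1/4)*(-547)**2) + 1/(66066 + 253871)) = (-42429 - 484)/((-1/2 - 547/4 + (1/4)*299209) + 1/319937) = -42913/((-1/2 - 547/4 + 299209/4) + 1/319937) = -42913/(74665 + 1/319937) = -42913/23888096106/319937 = -42913*319937/23888096106 = -13729456481/23888096106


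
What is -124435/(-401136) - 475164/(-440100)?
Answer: 2271937313/1634629200 ≈ 1.3899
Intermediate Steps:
-124435/(-401136) - 475164/(-440100) = -124435*(-1/401136) - 475164*(-1/440100) = 124435/401136 + 13199/12225 = 2271937313/1634629200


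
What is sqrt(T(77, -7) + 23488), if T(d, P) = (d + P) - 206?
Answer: 2*sqrt(5838) ≈ 152.81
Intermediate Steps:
T(d, P) = -206 + P + d (T(d, P) = (P + d) - 206 = -206 + P + d)
sqrt(T(77, -7) + 23488) = sqrt((-206 - 7 + 77) + 23488) = sqrt(-136 + 23488) = sqrt(23352) = 2*sqrt(5838)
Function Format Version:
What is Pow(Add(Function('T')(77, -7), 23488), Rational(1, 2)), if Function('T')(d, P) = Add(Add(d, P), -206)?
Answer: Mul(2, Pow(5838, Rational(1, 2))) ≈ 152.81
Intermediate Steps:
Function('T')(d, P) = Add(-206, P, d) (Function('T')(d, P) = Add(Add(P, d), -206) = Add(-206, P, d))
Pow(Add(Function('T')(77, -7), 23488), Rational(1, 2)) = Pow(Add(Add(-206, -7, 77), 23488), Rational(1, 2)) = Pow(Add(-136, 23488), Rational(1, 2)) = Pow(23352, Rational(1, 2)) = Mul(2, Pow(5838, Rational(1, 2)))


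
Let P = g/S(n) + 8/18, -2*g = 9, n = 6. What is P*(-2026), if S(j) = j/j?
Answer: 73949/9 ≈ 8216.6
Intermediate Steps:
g = -9/2 (g = -1/2*9 = -9/2 ≈ -4.5000)
S(j) = 1
P = -73/18 (P = -9/2/1 + 8/18 = -9/2*1 + 8*(1/18) = -9/2 + 4/9 = -73/18 ≈ -4.0556)
P*(-2026) = -73/18*(-2026) = 73949/9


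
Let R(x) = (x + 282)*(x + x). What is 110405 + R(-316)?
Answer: 131893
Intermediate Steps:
R(x) = 2*x*(282 + x) (R(x) = (282 + x)*(2*x) = 2*x*(282 + x))
110405 + R(-316) = 110405 + 2*(-316)*(282 - 316) = 110405 + 2*(-316)*(-34) = 110405 + 21488 = 131893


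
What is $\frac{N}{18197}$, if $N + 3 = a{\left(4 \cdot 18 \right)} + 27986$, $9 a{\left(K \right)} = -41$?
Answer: $\frac{251806}{163773} \approx 1.5375$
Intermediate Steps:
$a{\left(K \right)} = - \frac{41}{9}$ ($a{\left(K \right)} = \frac{1}{9} \left(-41\right) = - \frac{41}{9}$)
$N = \frac{251806}{9}$ ($N = -3 + \left(- \frac{41}{9} + 27986\right) = -3 + \frac{251833}{9} = \frac{251806}{9} \approx 27978.0$)
$\frac{N}{18197} = \frac{251806}{9 \cdot 18197} = \frac{251806}{9} \cdot \frac{1}{18197} = \frac{251806}{163773}$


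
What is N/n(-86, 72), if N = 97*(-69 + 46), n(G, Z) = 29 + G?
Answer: 2231/57 ≈ 39.140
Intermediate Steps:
N = -2231 (N = 97*(-23) = -2231)
N/n(-86, 72) = -2231/(29 - 86) = -2231/(-57) = -2231*(-1/57) = 2231/57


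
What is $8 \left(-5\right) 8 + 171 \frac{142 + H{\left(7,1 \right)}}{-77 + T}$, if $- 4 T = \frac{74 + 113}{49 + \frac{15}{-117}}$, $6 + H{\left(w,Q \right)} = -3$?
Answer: $- \frac{363581752}{594341} \approx -611.74$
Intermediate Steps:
$H{\left(w,Q \right)} = -9$ ($H{\left(w,Q \right)} = -6 - 3 = -9$)
$T = - \frac{7293}{7624}$ ($T = - \frac{\left(74 + 113\right) \frac{1}{49 + \frac{15}{-117}}}{4} = - \frac{187 \frac{1}{49 + 15 \left(- \frac{1}{117}\right)}}{4} = - \frac{187 \frac{1}{49 - \frac{5}{39}}}{4} = - \frac{187 \frac{1}{\frac{1906}{39}}}{4} = - \frac{187 \cdot \frac{39}{1906}}{4} = \left(- \frac{1}{4}\right) \frac{7293}{1906} = - \frac{7293}{7624} \approx -0.95658$)
$8 \left(-5\right) 8 + 171 \frac{142 + H{\left(7,1 \right)}}{-77 + T} = 8 \left(-5\right) 8 + 171 \frac{142 - 9}{-77 - \frac{7293}{7624}} = \left(-40\right) 8 + 171 \frac{133}{- \frac{594341}{7624}} = -320 + 171 \cdot 133 \left(- \frac{7624}{594341}\right) = -320 + 171 \left(- \frac{1013992}{594341}\right) = -320 - \frac{173392632}{594341} = - \frac{363581752}{594341}$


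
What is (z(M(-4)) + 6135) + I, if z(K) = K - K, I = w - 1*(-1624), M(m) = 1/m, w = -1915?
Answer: 5844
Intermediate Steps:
I = -291 (I = -1915 - 1*(-1624) = -1915 + 1624 = -291)
z(K) = 0
(z(M(-4)) + 6135) + I = (0 + 6135) - 291 = 6135 - 291 = 5844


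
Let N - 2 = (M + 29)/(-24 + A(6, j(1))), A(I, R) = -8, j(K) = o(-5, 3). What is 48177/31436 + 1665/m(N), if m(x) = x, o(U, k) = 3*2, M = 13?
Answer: 837984987/345796 ≈ 2423.4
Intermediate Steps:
o(U, k) = 6
j(K) = 6
N = 11/16 (N = 2 + (13 + 29)/(-24 - 8) = 2 + 42/(-32) = 2 + 42*(-1/32) = 2 - 21/16 = 11/16 ≈ 0.68750)
48177/31436 + 1665/m(N) = 48177/31436 + 1665/(11/16) = 48177*(1/31436) + 1665*(16/11) = 48177/31436 + 26640/11 = 837984987/345796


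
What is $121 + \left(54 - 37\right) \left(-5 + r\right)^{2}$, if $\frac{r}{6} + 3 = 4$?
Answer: $138$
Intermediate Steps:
$r = 6$ ($r = -18 + 6 \cdot 4 = -18 + 24 = 6$)
$121 + \left(54 - 37\right) \left(-5 + r\right)^{2} = 121 + \left(54 - 37\right) \left(-5 + 6\right)^{2} = 121 + \left(54 - 37\right) 1^{2} = 121 + 17 \cdot 1 = 121 + 17 = 138$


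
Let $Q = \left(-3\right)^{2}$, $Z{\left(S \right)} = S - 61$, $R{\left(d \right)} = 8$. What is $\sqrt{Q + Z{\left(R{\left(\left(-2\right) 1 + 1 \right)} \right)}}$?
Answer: $2 i \sqrt{11} \approx 6.6332 i$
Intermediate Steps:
$Z{\left(S \right)} = -61 + S$
$Q = 9$
$\sqrt{Q + Z{\left(R{\left(\left(-2\right) 1 + 1 \right)} \right)}} = \sqrt{9 + \left(-61 + 8\right)} = \sqrt{9 - 53} = \sqrt{-44} = 2 i \sqrt{11}$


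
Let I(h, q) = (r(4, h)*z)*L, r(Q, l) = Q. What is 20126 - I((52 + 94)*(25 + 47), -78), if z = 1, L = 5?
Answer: 20106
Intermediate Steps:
I(h, q) = 20 (I(h, q) = (4*1)*5 = 4*5 = 20)
20126 - I((52 + 94)*(25 + 47), -78) = 20126 - 1*20 = 20126 - 20 = 20106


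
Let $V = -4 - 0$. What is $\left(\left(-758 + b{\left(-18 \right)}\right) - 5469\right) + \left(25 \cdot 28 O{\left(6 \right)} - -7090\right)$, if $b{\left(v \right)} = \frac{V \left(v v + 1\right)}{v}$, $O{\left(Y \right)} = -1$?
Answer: $\frac{2117}{9} \approx 235.22$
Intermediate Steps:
$V = -4$ ($V = -4 + 0 = -4$)
$b{\left(v \right)} = \frac{-4 - 4 v^{2}}{v}$ ($b{\left(v \right)} = \frac{\left(-4\right) \left(v v + 1\right)}{v} = \frac{\left(-4\right) \left(v^{2} + 1\right)}{v} = \frac{\left(-4\right) \left(1 + v^{2}\right)}{v} = \frac{-4 - 4 v^{2}}{v}$)
$\left(\left(-758 + b{\left(-18 \right)}\right) - 5469\right) + \left(25 \cdot 28 O{\left(6 \right)} - -7090\right) = \left(\left(-758 - \left(-72 + \frac{4}{-18}\right)\right) - 5469\right) + \left(25 \cdot 28 \left(-1\right) - -7090\right) = \left(\left(-758 + \left(72 - - \frac{2}{9}\right)\right) - 5469\right) + \left(700 \left(-1\right) + 7090\right) = \left(\left(-758 + \left(72 + \frac{2}{9}\right)\right) - 5469\right) + \left(-700 + 7090\right) = \left(\left(-758 + \frac{650}{9}\right) - 5469\right) + 6390 = \left(- \frac{6172}{9} - 5469\right) + 6390 = - \frac{55393}{9} + 6390 = \frac{2117}{9}$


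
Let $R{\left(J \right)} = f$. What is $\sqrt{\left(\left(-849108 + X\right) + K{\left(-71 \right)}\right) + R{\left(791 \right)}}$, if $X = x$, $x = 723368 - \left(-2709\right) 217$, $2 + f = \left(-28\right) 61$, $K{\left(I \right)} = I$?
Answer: $6 \sqrt{12787} \approx 678.48$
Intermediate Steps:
$f = -1710$ ($f = -2 - 1708 = -1710$)
$R{\left(J \right)} = -1710$
$x = 1311221$ ($x = 723368 - -587853 = 723368 + 587853 = 1311221$)
$X = 1311221$
$\sqrt{\left(\left(-849108 + X\right) + K{\left(-71 \right)}\right) + R{\left(791 \right)}} = \sqrt{\left(\left(-849108 + 1311221\right) - 71\right) - 1710} = \sqrt{\left(462113 - 71\right) - 1710} = \sqrt{462042 - 1710} = \sqrt{460332} = 6 \sqrt{12787}$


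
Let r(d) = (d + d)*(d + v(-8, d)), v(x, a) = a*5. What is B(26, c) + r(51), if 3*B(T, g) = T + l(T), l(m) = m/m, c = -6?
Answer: 31221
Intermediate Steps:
v(x, a) = 5*a
l(m) = 1
r(d) = 12*d**2 (r(d) = (d + d)*(d + 5*d) = (2*d)*(6*d) = 12*d**2)
B(T, g) = 1/3 + T/3 (B(T, g) = (T + 1)/3 = (1 + T)/3 = 1/3 + T/3)
B(26, c) + r(51) = (1/3 + (1/3)*26) + 12*51**2 = (1/3 + 26/3) + 12*2601 = 9 + 31212 = 31221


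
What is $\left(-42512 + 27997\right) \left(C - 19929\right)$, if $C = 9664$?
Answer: $148996475$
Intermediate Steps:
$\left(-42512 + 27997\right) \left(C - 19929\right) = \left(-42512 + 27997\right) \left(9664 - 19929\right) = \left(-14515\right) \left(-10265\right) = 148996475$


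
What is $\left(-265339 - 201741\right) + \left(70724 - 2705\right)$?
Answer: $-399061$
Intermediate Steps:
$\left(-265339 - 201741\right) + \left(70724 - 2705\right) = -467080 + 68019 = -399061$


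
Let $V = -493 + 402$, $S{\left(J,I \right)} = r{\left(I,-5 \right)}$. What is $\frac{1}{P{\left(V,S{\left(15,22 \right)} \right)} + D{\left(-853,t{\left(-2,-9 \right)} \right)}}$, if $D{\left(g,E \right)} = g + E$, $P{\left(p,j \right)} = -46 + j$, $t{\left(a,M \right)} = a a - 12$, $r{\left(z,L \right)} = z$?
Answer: $- \frac{1}{885} \approx -0.0011299$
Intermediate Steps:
$S{\left(J,I \right)} = I$
$t{\left(a,M \right)} = -12 + a^{2}$ ($t{\left(a,M \right)} = a^{2} - 12 = -12 + a^{2}$)
$V = -91$
$D{\left(g,E \right)} = E + g$
$\frac{1}{P{\left(V,S{\left(15,22 \right)} \right)} + D{\left(-853,t{\left(-2,-9 \right)} \right)}} = \frac{1}{\left(-46 + 22\right) - \left(865 - 4\right)} = \frac{1}{-24 + \left(\left(-12 + 4\right) - 853\right)} = \frac{1}{-24 - 861} = \frac{1}{-885} = - \frac{1}{885}$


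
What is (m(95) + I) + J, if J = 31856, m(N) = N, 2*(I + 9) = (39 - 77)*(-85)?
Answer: 33557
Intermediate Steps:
I = 1606 (I = -9 + ((39 - 77)*(-85))/2 = -9 + (-38*(-85))/2 = -9 + (½)*3230 = -9 + 1615 = 1606)
(m(95) + I) + J = (95 + 1606) + 31856 = 1701 + 31856 = 33557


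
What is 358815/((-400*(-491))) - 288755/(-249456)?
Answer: 913875229/306207240 ≈ 2.9845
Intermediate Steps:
358815/((-400*(-491))) - 288755/(-249456) = 358815/196400 - 288755*(-1/249456) = 358815*(1/196400) + 288755/249456 = 71763/39280 + 288755/249456 = 913875229/306207240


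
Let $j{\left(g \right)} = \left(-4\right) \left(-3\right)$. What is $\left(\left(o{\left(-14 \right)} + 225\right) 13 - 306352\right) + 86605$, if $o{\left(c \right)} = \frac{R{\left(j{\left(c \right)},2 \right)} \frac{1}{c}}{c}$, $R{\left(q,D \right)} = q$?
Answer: $- \frac{10624239}{49} \approx -2.1682 \cdot 10^{5}$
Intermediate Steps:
$j{\left(g \right)} = 12$
$o{\left(c \right)} = \frac{12}{c^{2}}$ ($o{\left(c \right)} = \frac{12 \frac{1}{c}}{c} = \frac{12}{c^{2}}$)
$\left(\left(o{\left(-14 \right)} + 225\right) 13 - 306352\right) + 86605 = \left(\left(\frac{12}{196} + 225\right) 13 - 306352\right) + 86605 = \left(\left(12 \cdot \frac{1}{196} + 225\right) 13 - 306352\right) + 86605 = \left(\left(\frac{3}{49} + 225\right) 13 - 306352\right) + 86605 = \left(\frac{11028}{49} \cdot 13 - 306352\right) + 86605 = \left(\frac{143364}{49} - 306352\right) + 86605 = - \frac{14867884}{49} + 86605 = - \frac{10624239}{49}$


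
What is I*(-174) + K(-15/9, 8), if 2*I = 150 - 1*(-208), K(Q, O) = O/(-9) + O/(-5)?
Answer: -1401682/45 ≈ -31149.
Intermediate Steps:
K(Q, O) = -14*O/45 (K(Q, O) = O*(-⅑) + O*(-⅕) = -O/9 - O/5 = -14*O/45)
I = 179 (I = (150 - 1*(-208))/2 = (150 + 208)/2 = (½)*358 = 179)
I*(-174) + K(-15/9, 8) = 179*(-174) - 14/45*8 = -31146 - 112/45 = -1401682/45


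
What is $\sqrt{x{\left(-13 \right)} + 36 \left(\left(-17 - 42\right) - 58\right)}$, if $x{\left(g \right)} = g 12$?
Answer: $4 i \sqrt{273} \approx 66.091 i$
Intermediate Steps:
$x{\left(g \right)} = 12 g$
$\sqrt{x{\left(-13 \right)} + 36 \left(\left(-17 - 42\right) - 58\right)} = \sqrt{12 \left(-13\right) + 36 \left(\left(-17 - 42\right) - 58\right)} = \sqrt{-156 + 36 \left(\left(-17 - 42\right) - 58\right)} = \sqrt{-156 + 36 \left(-59 - 58\right)} = \sqrt{-156 + 36 \left(-117\right)} = \sqrt{-156 - 4212} = \sqrt{-4368} = 4 i \sqrt{273}$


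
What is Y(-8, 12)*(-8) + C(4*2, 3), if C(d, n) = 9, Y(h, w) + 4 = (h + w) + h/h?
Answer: 1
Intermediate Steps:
Y(h, w) = -3 + h + w (Y(h, w) = -4 + ((h + w) + h/h) = -4 + ((h + w) + 1) = -4 + (1 + h + w) = -3 + h + w)
Y(-8, 12)*(-8) + C(4*2, 3) = (-3 - 8 + 12)*(-8) + 9 = 1*(-8) + 9 = -8 + 9 = 1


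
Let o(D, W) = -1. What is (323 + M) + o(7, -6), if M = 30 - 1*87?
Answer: 265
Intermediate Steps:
M = -57 (M = 30 - 87 = -57)
(323 + M) + o(7, -6) = (323 - 57) - 1 = 266 - 1 = 265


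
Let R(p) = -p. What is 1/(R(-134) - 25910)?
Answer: -1/25776 ≈ -3.8796e-5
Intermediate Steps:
1/(R(-134) - 25910) = 1/(-1*(-134) - 25910) = 1/(134 - 25910) = 1/(-25776) = -1/25776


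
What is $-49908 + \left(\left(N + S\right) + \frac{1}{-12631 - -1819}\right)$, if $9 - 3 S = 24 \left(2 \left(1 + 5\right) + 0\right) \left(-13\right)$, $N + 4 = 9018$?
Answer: $- \frac{428620117}{10812} \approx -39643.0$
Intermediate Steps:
$N = 9014$ ($N = -4 + 9018 = 9014$)
$S = 1251$ ($S = 3 - \frac{24 \left(2 \left(1 + 5\right) + 0\right) \left(-13\right)}{3} = 3 - \frac{24 \left(2 \cdot 6 + 0\right) \left(-13\right)}{3} = 3 - \frac{24 \left(12 + 0\right) \left(-13\right)}{3} = 3 - \frac{24 \cdot 12 \left(-13\right)}{3} = 3 - \frac{288 \left(-13\right)}{3} = 3 - -1248 = 3 + 1248 = 1251$)
$-49908 + \left(\left(N + S\right) + \frac{1}{-12631 - -1819}\right) = -49908 + \left(\left(9014 + 1251\right) + \frac{1}{-12631 - -1819}\right) = -49908 + \left(10265 + \frac{1}{-12631 + \left(1845 - 26\right)}\right) = -49908 + \left(10265 + \frac{1}{-12631 + 1819}\right) = -49908 + \left(10265 + \frac{1}{-10812}\right) = -49908 + \left(10265 - \frac{1}{10812}\right) = -49908 + \frac{110985179}{10812} = - \frac{428620117}{10812}$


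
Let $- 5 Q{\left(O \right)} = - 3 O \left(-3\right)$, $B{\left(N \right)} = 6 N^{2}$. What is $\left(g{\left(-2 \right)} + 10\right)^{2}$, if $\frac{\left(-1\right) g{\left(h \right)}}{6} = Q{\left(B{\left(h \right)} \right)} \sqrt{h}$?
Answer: $- \frac{3356732}{25} + 5184 i \sqrt{2} \approx -1.3427 \cdot 10^{5} + 7331.3 i$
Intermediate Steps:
$Q{\left(O \right)} = - \frac{9 O}{5}$ ($Q{\left(O \right)} = - \frac{- 3 O \left(-3\right)}{5} = - \frac{9 O}{5}$)
$g{\left(h \right)} = \frac{324 h^{\frac{5}{2}}}{5}$ ($g{\left(h \right)} = - 6 - \frac{9 \cdot 6 h^{2}}{5} \sqrt{h} = - 6 - \frac{54 h^{2}}{5} \sqrt{h} = - 6 \left(- \frac{54 h^{\frac{5}{2}}}{5}\right) = \frac{324 h^{\frac{5}{2}}}{5}$)
$\left(g{\left(-2 \right)} + 10\right)^{2} = \left(\frac{324 \left(-2\right)^{\frac{5}{2}}}{5} + 10\right)^{2} = \left(\frac{324 \cdot 4 i \sqrt{2}}{5} + 10\right)^{2} = \left(\frac{1296 i \sqrt{2}}{5} + 10\right)^{2} = \left(10 + \frac{1296 i \sqrt{2}}{5}\right)^{2}$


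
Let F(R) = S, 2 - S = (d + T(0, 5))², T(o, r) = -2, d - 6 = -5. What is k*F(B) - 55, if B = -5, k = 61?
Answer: 6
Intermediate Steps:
d = 1 (d = 6 - 5 = 1)
S = 1 (S = 2 - (1 - 2)² = 2 - 1*(-1)² = 2 - 1*1 = 2 - 1 = 1)
F(R) = 1
k*F(B) - 55 = 61*1 - 55 = 61 - 55 = 6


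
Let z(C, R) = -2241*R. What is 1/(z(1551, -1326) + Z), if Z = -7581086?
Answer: -1/4609520 ≈ -2.1694e-7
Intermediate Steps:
1/(z(1551, -1326) + Z) = 1/(-2241*(-1326) - 7581086) = 1/(2971566 - 7581086) = 1/(-4609520) = -1/4609520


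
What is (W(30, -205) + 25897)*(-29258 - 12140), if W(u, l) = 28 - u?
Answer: -1072001210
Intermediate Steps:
(W(30, -205) + 25897)*(-29258 - 12140) = ((28 - 1*30) + 25897)*(-29258 - 12140) = ((28 - 30) + 25897)*(-41398) = (-2 + 25897)*(-41398) = 25895*(-41398) = -1072001210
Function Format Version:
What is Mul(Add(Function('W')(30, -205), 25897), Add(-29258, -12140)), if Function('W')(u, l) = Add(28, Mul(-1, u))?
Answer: -1072001210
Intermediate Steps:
Mul(Add(Function('W')(30, -205), 25897), Add(-29258, -12140)) = Mul(Add(Add(28, Mul(-1, 30)), 25897), Add(-29258, -12140)) = Mul(Add(Add(28, -30), 25897), -41398) = Mul(Add(-2, 25897), -41398) = Mul(25895, -41398) = -1072001210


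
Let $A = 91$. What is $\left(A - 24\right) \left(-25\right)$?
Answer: $-1675$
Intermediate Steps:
$\left(A - 24\right) \left(-25\right) = \left(91 - 24\right) \left(-25\right) = 67 \left(-25\right) = -1675$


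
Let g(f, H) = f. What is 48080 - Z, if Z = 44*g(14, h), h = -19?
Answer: 47464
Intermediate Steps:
Z = 616 (Z = 44*14 = 616)
48080 - Z = 48080 - 1*616 = 48080 - 616 = 47464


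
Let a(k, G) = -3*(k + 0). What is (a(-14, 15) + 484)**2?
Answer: 276676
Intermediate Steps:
a(k, G) = -3*k
(a(-14, 15) + 484)**2 = (-3*(-14) + 484)**2 = (42 + 484)**2 = 526**2 = 276676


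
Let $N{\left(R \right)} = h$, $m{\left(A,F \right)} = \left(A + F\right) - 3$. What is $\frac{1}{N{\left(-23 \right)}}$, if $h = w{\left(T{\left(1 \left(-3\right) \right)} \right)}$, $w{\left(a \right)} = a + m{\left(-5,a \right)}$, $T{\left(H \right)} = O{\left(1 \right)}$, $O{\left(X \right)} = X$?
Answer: $- \frac{1}{6} \approx -0.16667$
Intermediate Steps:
$m{\left(A,F \right)} = -3 + A + F$
$T{\left(H \right)} = 1$
$w{\left(a \right)} = -8 + 2 a$ ($w{\left(a \right)} = a - \left(8 - a\right) = a + \left(-8 + a\right) = -8 + 2 a$)
$h = -6$ ($h = -8 + 2 \cdot 1 = -8 + 2 = -6$)
$N{\left(R \right)} = -6$
$\frac{1}{N{\left(-23 \right)}} = \frac{1}{-6} = - \frac{1}{6}$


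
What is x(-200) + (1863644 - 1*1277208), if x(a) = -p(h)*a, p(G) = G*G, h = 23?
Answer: 692236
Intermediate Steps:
p(G) = G²
x(a) = -529*a (x(a) = -23²*a = -529*a)
x(-200) + (1863644 - 1*1277208) = -529*(-200) + (1863644 - 1*1277208) = 105800 + (1863644 - 1277208) = 105800 + 586436 = 692236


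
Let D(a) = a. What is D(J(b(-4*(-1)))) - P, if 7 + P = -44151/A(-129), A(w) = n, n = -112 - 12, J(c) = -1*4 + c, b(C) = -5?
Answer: -44399/124 ≈ -358.06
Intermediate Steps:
J(c) = -4 + c
n = -124
A(w) = -124
P = 43283/124 (P = -7 - 44151/(-124) = -7 - 44151*(-1/124) = -7 + 44151/124 = 43283/124 ≈ 349.06)
D(J(b(-4*(-1)))) - P = (-4 - 5) - 1*43283/124 = -9 - 43283/124 = -44399/124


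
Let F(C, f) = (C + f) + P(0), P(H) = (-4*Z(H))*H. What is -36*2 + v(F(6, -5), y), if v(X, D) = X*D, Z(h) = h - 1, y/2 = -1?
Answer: -74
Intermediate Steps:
y = -2 (y = 2*(-1) = -2)
Z(h) = -1 + h
P(H) = H*(4 - 4*H) (P(H) = (-4*(-1 + H))*H = (4 - 4*H)*H = H*(4 - 4*H))
F(C, f) = C + f (F(C, f) = (C + f) + 4*0*(1 - 1*0) = (C + f) + 4*0*(1 + 0) = (C + f) + 4*0*1 = (C + f) + 0 = C + f)
v(X, D) = D*X
-36*2 + v(F(6, -5), y) = -36*2 - 2*(6 - 5) = -72 - 2*1 = -72 - 2 = -74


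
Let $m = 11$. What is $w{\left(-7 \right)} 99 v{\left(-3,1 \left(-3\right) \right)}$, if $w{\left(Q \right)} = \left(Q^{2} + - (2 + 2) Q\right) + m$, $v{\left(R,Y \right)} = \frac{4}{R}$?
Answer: $-11616$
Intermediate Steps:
$w{\left(Q \right)} = 11 + Q^{2} - 4 Q$ ($w{\left(Q \right)} = \left(Q^{2} + - (2 + 2) Q\right) + 11 = \left(Q^{2} + \left(-1\right) 4 Q\right) + 11 = \left(Q^{2} - 4 Q\right) + 11 = 11 + Q^{2} - 4 Q$)
$w{\left(-7 \right)} 99 v{\left(-3,1 \left(-3\right) \right)} = \left(11 + \left(-7\right)^{2} - -28\right) 99 \frac{4}{-3} = \left(11 + 49 + 28\right) 99 \cdot 4 \left(- \frac{1}{3}\right) = 88 \cdot 99 \left(- \frac{4}{3}\right) = 8712 \left(- \frac{4}{3}\right) = -11616$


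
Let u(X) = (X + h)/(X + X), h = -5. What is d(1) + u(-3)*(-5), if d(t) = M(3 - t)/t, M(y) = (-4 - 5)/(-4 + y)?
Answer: -13/6 ≈ -2.1667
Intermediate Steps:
u(X) = (-5 + X)/(2*X) (u(X) = (X - 5)/(X + X) = (-5 + X)/((2*X)) = (-5 + X)*(1/(2*X)) = (-5 + X)/(2*X))
M(y) = -9/(-4 + y)
d(t) = -9/(t*(-1 - t)) (d(t) = (-9/(-4 + (3 - t)))/t = (-9/(-1 - t))/t = -9/(t*(-1 - t)))
d(1) + u(-3)*(-5) = 9/(1*(1 + 1)) + ((1/2)*(-5 - 3)/(-3))*(-5) = 9*1/2 + ((1/2)*(-1/3)*(-8))*(-5) = 9*1*(1/2) + (4/3)*(-5) = 9/2 - 20/3 = -13/6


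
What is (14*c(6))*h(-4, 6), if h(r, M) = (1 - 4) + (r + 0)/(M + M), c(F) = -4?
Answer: 560/3 ≈ 186.67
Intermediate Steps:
h(r, M) = -3 + r/(2*M) (h(r, M) = -3 + r/((2*M)) = -3 + r*(1/(2*M)) = -3 + r/(2*M))
(14*c(6))*h(-4, 6) = (14*(-4))*(-3 + (½)*(-4)/6) = -56*(-3 + (½)*(-4)*(⅙)) = -56*(-3 - ⅓) = -56*(-10/3) = 560/3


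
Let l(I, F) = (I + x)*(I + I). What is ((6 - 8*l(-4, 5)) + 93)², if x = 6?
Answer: 51529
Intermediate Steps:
l(I, F) = 2*I*(6 + I) (l(I, F) = (I + 6)*(I + I) = (6 + I)*(2*I) = 2*I*(6 + I))
((6 - 8*l(-4, 5)) + 93)² = ((6 - 16*(-4)*(6 - 4)) + 93)² = ((6 - 16*(-4)*2) + 93)² = ((6 - 8*(-16)) + 93)² = ((6 + 128) + 93)² = (134 + 93)² = 227² = 51529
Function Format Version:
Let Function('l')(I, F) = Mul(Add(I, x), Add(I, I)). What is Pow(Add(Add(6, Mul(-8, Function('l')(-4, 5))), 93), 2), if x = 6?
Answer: 51529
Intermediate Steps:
Function('l')(I, F) = Mul(2, I, Add(6, I)) (Function('l')(I, F) = Mul(Add(I, 6), Add(I, I)) = Mul(Add(6, I), Mul(2, I)) = Mul(2, I, Add(6, I)))
Pow(Add(Add(6, Mul(-8, Function('l')(-4, 5))), 93), 2) = Pow(Add(Add(6, Mul(-8, Mul(2, -4, Add(6, -4)))), 93), 2) = Pow(Add(Add(6, Mul(-8, Mul(2, -4, 2))), 93), 2) = Pow(Add(Add(6, Mul(-8, -16)), 93), 2) = Pow(Add(Add(6, 128), 93), 2) = Pow(Add(134, 93), 2) = Pow(227, 2) = 51529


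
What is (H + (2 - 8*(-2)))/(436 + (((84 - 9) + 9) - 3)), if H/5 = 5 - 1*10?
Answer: -7/517 ≈ -0.013540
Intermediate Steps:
H = -25 (H = 5*(5 - 1*10) = 5*(5 - 10) = 5*(-5) = -25)
(H + (2 - 8*(-2)))/(436 + (((84 - 9) + 9) - 3)) = (-25 + (2 - 8*(-2)))/(436 + (((84 - 9) + 9) - 3)) = (-25 + (2 + 16))/(436 + ((75 + 9) - 3)) = (-25 + 18)/(436 + (84 - 3)) = -7/(436 + 81) = -7/517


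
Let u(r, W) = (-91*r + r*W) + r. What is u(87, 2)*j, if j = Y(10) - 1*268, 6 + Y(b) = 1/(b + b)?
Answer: 10486806/5 ≈ 2.0974e+6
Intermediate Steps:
Y(b) = -6 + 1/(2*b) (Y(b) = -6 + 1/(b + b) = -6 + 1/(2*b))
j = -5479/20 (j = (-6 + (½)/10) - 1*268 = (-6 + (½)*(⅒)) - 268 = (-6 + 1/20) - 268 = -119/20 - 268 = -5479/20 ≈ -273.95)
u(r, W) = -90*r + W*r (u(r, W) = (-91*r + W*r) + r = -90*r + W*r)
u(87, 2)*j = (87*(-90 + 2))*(-5479/20) = (87*(-88))*(-5479/20) = -7656*(-5479/20) = 10486806/5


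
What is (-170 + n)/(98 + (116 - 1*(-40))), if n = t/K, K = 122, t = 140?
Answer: -5150/7747 ≈ -0.66477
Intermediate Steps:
n = 70/61 (n = 140/122 = 140*(1/122) = 70/61 ≈ 1.1475)
(-170 + n)/(98 + (116 - 1*(-40))) = (-170 + 70/61)/(98 + (116 - 1*(-40))) = -10300/(61*(98 + (116 + 40))) = -10300/(61*(98 + 156)) = -10300/61/254 = -10300/61*1/254 = -5150/7747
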